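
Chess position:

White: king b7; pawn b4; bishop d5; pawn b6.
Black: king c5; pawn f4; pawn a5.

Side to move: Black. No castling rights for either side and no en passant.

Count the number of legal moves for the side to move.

Black to move; king on c5.
In check: yes, from the white pawn on b4.
Legal moves: Kd6, Kxd5, Kb5, Kd4, Kxb4, axb4.
Count: 6.

6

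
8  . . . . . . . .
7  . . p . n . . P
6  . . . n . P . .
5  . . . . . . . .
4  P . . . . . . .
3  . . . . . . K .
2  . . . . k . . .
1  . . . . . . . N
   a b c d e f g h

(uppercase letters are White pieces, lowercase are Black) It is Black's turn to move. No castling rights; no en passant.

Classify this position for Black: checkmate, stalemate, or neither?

neither

Black to move; black king on e2.
In check: no.
Legal moves for Black include: Ng8, Nec8, Ng6, Nc6, Nef5+, Nd5, Ne8, Ndc8, Nf7, Nb7, Ndf5+, Nb5, Ne4+, Nc4, Ke3, Kd3, Kd2, Kf1, ... (list truncated; more exist).
Black has legal moves and is not in check → neither.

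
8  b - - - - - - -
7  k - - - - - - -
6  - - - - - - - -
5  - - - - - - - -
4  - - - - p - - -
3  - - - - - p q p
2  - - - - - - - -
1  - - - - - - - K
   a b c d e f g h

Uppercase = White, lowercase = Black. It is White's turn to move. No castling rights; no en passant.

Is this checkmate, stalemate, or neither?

White to move; white king on h1.
In check: no.
King squares — g1: attacked by Qg3; g2: attacked by Pf3; h2: attacked by Qg3.
Legal moves for White: none.
Not in check and no legal moves → stalemate.

stalemate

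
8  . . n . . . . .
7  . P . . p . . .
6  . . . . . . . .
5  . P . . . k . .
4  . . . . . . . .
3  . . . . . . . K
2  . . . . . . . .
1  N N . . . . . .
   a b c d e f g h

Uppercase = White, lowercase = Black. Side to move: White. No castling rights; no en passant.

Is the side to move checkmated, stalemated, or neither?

neither

White to move; white king on h3.
In check: no.
Legal moves for White: Kh4, Kg3, Kh2, Kg2, Nc3, Na3, Nd2, Nb3, Nc2, bxc8=Q+, bxc8=R, bxc8=B+, bxc8=N, b8=Q, b8=R, b8=B, b8=N, b6.
White has 18 legal moves and is not in check → neither.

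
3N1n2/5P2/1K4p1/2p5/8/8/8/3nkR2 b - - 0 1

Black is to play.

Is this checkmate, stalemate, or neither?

Black to move; black king on e1.
In check: yes, from the white rook on f1.
Legal moves for Black: Ke2, Kd2, Kxf1.
Black is in check but has 3 legal moves → neither.

neither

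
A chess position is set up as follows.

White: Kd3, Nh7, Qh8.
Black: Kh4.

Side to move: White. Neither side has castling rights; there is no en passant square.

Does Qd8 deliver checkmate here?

no

After Qd8: black king on h4; in check: yes, from the white queen on d8.
Black has 4 legal replies: Kh5, Kg4, Kh3, Kg3.
In check but a legal move exists → not checkmate.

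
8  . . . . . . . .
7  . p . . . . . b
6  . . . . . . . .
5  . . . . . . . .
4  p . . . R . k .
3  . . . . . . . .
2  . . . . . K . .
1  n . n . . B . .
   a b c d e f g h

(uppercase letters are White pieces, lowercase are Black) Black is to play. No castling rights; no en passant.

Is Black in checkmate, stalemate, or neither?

neither

Black to move; black king on g4.
In check: yes, from the white rook on e4.
Legal moves for Black: Kh5, Kg5, Kf5, Bxe4.
Black is in check but has 4 legal moves → neither.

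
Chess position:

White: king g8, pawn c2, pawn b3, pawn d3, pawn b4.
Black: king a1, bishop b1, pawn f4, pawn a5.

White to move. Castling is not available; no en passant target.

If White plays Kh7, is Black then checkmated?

no

After Kh7: black king on a1; in check: no.
Black is not in check, so this cannot be checkmate.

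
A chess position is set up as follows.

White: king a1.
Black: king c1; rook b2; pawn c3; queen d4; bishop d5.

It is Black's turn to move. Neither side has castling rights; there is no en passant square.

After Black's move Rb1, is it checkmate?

After Rb1: white king on a1; in check: yes, from the black rook on b1.
King squares — b1: attacked by Kc1; a2: attacked by Bd5; b2: attacked by Rb1.
White has no legal moves → checkmate.

yes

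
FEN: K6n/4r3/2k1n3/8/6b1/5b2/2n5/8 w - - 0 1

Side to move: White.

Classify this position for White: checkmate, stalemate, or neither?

neither

White to move; white king on a8.
In check: no.
Legal moves for White: Kb8.
White has 1 legal move and is not in check → neither.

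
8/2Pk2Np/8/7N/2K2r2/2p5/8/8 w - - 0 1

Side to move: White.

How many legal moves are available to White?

White to move; king on c4.
In check: yes, from the black rook on f4.
Legal moves: Kd5, Kc5, Kb5, Kd3, Kxc3, Kb3, Nxf4.
Count: 7.

7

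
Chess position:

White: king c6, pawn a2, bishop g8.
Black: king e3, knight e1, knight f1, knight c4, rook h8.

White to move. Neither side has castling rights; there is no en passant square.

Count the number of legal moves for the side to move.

White to move; king on c6.
In check: no.
Legal moves: Bh7, Bf7, Be6, Bd5, Bxc4, Kd7, Kc7, Kb7, Kd5, Kc5, Kb5, a3, a4.
Count: 13.

13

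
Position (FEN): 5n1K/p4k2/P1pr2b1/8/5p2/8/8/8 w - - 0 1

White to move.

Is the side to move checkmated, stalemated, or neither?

stalemate

White to move; white king on h8.
In check: no.
King squares — g7: attacked by Kf7; h7: attacked by Bg6; g8: attacked by Kf7.
Legal moves for White: none.
Not in check and no legal moves → stalemate.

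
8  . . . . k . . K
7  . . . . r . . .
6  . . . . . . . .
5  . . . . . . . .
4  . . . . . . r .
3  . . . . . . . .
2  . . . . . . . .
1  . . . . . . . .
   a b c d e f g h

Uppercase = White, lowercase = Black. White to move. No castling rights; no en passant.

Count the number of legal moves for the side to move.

White to move; king on h8.
In check: no.
Legal moves: none.
Count: 0.

0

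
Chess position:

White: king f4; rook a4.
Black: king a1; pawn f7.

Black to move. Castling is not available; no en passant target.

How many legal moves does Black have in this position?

Black to move; king on a1.
In check: yes, from the white rook on a4.
Legal moves: Kb2, Kb1.
Count: 2.

2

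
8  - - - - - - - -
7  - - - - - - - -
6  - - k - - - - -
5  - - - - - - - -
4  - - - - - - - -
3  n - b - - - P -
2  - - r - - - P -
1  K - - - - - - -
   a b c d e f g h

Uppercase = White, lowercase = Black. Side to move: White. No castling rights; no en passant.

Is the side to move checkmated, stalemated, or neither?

White to move; white king on a1.
In check: yes, from the black bishop on c3.
King squares — b1: attacked by Na3; a2: attacked by Rc2; b2: attacked by Rc2.
Legal moves for White: none.
In check with no legal moves → checkmate.

checkmate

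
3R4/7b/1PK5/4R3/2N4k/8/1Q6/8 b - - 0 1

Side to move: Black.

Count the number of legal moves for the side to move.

10

Black to move; king on h4.
In check: no.
Legal moves: Bg8, Bg6, Bf5, Be4+, Bd3, Bc2, Bb1, Kg4, Kh3, Kg3.
Count: 10.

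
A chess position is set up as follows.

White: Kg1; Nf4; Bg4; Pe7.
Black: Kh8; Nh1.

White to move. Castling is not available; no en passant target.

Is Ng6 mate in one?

no

After Ng6: black king on h8; in check: yes, from the white knight on g6.
Black has 3 legal replies: Kg8, Kh7, Kg7.
In check but a legal move exists → not checkmate.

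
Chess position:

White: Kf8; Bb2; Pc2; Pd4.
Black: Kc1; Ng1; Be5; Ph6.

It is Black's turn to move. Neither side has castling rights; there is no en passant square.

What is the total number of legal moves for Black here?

Black to move; king on c1.
In check: yes, from the white bishop on b2.
Legal moves: Kd2, Kxc2, Kxb2, Kd1, Kb1.
Count: 5.

5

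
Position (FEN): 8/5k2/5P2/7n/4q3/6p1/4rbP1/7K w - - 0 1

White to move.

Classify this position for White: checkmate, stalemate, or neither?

stalemate

White to move; white king on h1.
In check: no.
King squares — g1: attacked by Bf2; g2: own pawn; h2: attacked by Pg3.
Legal moves for White: none.
Not in check and no legal moves → stalemate.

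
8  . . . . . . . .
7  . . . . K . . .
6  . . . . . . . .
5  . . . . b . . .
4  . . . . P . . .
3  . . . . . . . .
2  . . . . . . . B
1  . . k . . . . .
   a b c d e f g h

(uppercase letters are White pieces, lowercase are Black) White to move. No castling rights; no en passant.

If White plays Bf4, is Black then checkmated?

After Bf4: black king on c1; in check: yes, from the white bishop on f4.
Black has 5 legal replies: Kc2, Kb2, Kd1, Kb1, Bxf4.
In check but a legal move exists → not checkmate.

no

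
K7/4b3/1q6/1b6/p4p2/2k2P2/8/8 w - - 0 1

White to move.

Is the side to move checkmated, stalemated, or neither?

White to move; white king on a8.
In check: no.
King squares — a7: attacked by Qb6; b7: attacked by Qb6; b8: attacked by Qb6.
Legal moves for White: none.
Not in check and no legal moves → stalemate.

stalemate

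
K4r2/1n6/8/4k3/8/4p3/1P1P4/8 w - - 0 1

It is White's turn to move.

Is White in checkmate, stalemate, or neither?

neither

White to move; white king on a8.
In check: yes, from the black rook on f8.
King squares — a7: available; b7: available; b8: attacked by Rf8.
Legal moves for White: Kxb7, Ka7.
White is in check but has 2 legal moves → neither.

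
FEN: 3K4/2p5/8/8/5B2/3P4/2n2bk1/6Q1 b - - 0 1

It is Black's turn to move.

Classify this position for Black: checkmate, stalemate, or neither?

Black to move; black king on g2.
In check: yes, from the white queen on g1.
Legal moves for Black: Kh3, Kf3, Kxg1, Bxg1.
Black is in check but has 4 legal moves → neither.

neither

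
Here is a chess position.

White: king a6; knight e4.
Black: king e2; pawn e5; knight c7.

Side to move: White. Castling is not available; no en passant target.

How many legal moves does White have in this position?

White to move; king on a6.
In check: yes, from the black knight on c7.
Legal moves: Kb7, Ka7, Kb6, Ka5.
Count: 4.

4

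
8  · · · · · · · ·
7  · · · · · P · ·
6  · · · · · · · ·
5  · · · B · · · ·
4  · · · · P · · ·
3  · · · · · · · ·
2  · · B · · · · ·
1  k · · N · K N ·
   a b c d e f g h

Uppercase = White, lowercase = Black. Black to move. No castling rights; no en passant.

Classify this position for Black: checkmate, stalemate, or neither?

stalemate

Black to move; black king on a1.
In check: no.
King squares — b1: attacked by Bc2; a2: attacked by Bd5; b2: attacked by Nd1.
Legal moves for Black: none.
Not in check and no legal moves → stalemate.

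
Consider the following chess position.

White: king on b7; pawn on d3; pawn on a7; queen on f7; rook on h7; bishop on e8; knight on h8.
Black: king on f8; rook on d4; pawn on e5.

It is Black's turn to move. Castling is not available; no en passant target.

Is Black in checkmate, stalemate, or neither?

checkmate

Black to move; black king on f8.
In check: yes, from the white queen on f7.
King squares — e7: attacked by Qf7; f7: attacked by Rh7; g7: attacked by Qf7; e8: attacked by Qf7; g8: attacked by Qf7.
Legal moves for Black: none.
In check with no legal moves → checkmate.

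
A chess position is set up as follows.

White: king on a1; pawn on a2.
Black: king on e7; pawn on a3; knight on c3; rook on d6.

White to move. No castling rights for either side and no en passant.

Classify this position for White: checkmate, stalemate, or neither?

stalemate

White to move; white king on a1.
In check: no.
King squares — b1: attacked by Nc3; a2: own pawn; b2: attacked by Pa3.
Legal moves for White: none.
Not in check and no legal moves → stalemate.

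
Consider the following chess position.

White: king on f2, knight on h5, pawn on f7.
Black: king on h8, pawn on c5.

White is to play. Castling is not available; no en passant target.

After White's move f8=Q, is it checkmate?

no

After f8=Q: black king on h8; in check: yes, from the white queen on f8.
Black has 1 legal reply: Kh7.
In check but a legal move exists → not checkmate.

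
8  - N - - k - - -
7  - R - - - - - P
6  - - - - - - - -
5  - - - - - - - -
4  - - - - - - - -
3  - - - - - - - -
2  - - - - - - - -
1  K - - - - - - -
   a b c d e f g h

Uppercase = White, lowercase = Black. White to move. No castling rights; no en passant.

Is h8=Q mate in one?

After h8=Q: black king on e8; in check: yes, from the white queen on h8.
King squares — d7: attacked by Rb7; e7: attacked by Rb7; f7: attacked by Rb7; d8: attacked by Qh8; f8: attacked by Qh8.
Black has no legal moves → checkmate.

yes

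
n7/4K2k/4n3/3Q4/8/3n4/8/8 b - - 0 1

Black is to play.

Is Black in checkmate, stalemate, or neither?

Black to move; black king on h7.
In check: no.
Legal moves for Black include: Nac7, Nb6, Kh8, Kg8, Kg7, Kh6, Kg6, Nf8, Nd8, Ng7, Nec7, Ng5, Nec5, Nef4, Nd4, Ne5, Ndc5, Ndf4, ... (list truncated; more exist).
Black has legal moves and is not in check → neither.

neither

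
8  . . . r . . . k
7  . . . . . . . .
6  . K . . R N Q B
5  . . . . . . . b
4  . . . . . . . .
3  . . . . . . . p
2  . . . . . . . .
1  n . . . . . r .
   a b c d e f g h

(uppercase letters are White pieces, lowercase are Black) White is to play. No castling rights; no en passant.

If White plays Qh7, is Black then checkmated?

yes

After Qh7: black king on h8; in check: yes, from the white queen on h7.
King squares — g7: attacked by Bh6; h7: attacked by Nf6; g8: attacked by Nf6.
Black has no legal moves → checkmate.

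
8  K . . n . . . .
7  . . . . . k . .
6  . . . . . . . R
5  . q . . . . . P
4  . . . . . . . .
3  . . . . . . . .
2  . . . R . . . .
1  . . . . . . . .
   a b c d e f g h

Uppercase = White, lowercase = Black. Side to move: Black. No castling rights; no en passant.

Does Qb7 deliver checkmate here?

After Qb7: white king on a8; in check: yes, from the black queen on b7.
King squares — a7: attacked by Qb7; b7: attacked by Nd8; b8: attacked by Qb7.
White has no legal moves → checkmate.

yes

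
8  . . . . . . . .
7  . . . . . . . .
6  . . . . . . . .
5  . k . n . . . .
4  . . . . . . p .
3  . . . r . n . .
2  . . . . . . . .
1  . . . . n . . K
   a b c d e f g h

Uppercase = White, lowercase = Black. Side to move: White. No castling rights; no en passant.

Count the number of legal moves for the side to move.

0

White to move; king on h1.
In check: no.
Legal moves: none.
Count: 0.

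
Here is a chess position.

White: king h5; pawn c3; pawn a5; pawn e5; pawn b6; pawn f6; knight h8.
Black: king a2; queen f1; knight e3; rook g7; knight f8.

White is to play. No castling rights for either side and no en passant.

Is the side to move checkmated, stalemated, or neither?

White to move; white king on h5.
In check: no.
Legal moves for White: Nf7, Ng6, Kh6, Kh4, fxg7, f7, b7, e6, a6, c4.
White has 10 legal moves and is not in check → neither.

neither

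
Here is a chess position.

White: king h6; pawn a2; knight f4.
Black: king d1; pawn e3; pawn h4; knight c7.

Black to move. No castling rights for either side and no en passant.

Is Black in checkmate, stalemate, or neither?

neither

Black to move; black king on d1.
In check: no.
Legal moves for Black: Ne8, Na8, Ne6, Na6, Nd5, Nb5, Kd2, Kc2, Ke1, Kc1, h3, e2.
Black has 12 legal moves and is not in check → neither.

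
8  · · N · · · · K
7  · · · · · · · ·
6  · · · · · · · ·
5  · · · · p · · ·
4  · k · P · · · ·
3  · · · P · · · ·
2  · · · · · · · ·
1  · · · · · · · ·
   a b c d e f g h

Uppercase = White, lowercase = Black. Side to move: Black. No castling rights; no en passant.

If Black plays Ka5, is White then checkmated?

After Ka5: white king on h8; in check: no.
White is not in check, so this cannot be checkmate.

no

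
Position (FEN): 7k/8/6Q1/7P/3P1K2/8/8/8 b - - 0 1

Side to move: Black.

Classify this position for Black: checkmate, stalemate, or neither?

Black to move; black king on h8.
In check: no.
King squares — g7: attacked by Qg6; h7: attacked by Qg6; g8: attacked by Qg6.
Legal moves for Black: none.
Not in check and no legal moves → stalemate.

stalemate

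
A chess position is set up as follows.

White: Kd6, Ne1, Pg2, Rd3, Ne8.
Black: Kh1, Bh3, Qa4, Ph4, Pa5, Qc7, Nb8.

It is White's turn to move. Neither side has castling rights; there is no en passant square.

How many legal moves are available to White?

3

White to move; king on d6.
In check: yes, from the black queen on c7.
Legal moves: Kxc7, Kd5, Nxc7.
Count: 3.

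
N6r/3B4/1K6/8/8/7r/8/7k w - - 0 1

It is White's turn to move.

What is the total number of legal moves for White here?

White to move; king on b6.
In check: no.
Legal moves: Nc7, Be8, Bc8, Be6, Bc6+, Bf5, Bb5, Bg4, Ba4, Bxh3, Kc7, Kb7, Ka7, Kc6, Ka6, Kc5, Kb5, Ka5.
Count: 18.

18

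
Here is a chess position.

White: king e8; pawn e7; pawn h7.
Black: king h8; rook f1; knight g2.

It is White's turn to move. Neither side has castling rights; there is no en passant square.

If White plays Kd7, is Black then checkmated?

no

After Kd7: black king on h8; in check: no.
Black is not in check, so this cannot be checkmate.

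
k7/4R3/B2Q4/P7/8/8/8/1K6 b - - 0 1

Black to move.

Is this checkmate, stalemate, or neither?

stalemate

Black to move; black king on a8.
In check: no.
King squares — a7: attacked by Re7; b7: attacked by Ba6; b8: attacked by Qd6.
Legal moves for Black: none.
Not in check and no legal moves → stalemate.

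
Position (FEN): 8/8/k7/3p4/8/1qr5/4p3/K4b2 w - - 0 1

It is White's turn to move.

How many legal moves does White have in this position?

White to move; king on a1.
In check: no.
Legal moves: none.
Count: 0.

0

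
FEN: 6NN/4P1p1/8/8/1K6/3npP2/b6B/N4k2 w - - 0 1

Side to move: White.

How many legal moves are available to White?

White to move; king on b4.
In check: yes, from the black knight on d3.
Legal moves: Kb5, Ka5, Ka4, Kc3, Ka3.
Count: 5.

5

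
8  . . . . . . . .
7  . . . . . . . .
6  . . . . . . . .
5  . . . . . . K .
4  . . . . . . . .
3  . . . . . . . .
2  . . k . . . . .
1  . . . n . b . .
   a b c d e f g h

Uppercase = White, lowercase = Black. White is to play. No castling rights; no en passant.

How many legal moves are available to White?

8

White to move; king on g5.
In check: no.
Legal moves: Kh6, Kg6, Kf6, Kh5, Kf5, Kh4, Kg4, Kf4.
Count: 8.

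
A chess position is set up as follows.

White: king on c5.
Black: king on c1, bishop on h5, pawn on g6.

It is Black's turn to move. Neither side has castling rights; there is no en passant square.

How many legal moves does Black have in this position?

Black to move; king on c1.
In check: no.
Legal moves: Bg4, Bf3, Be2, Bd1, Kd2, Kc2, Kb2, Kd1, Kb1, g5.
Count: 10.

10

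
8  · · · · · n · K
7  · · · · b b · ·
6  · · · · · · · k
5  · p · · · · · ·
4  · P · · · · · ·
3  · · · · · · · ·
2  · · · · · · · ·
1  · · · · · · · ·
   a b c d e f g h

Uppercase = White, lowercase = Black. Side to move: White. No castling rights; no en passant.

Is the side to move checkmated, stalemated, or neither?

stalemate

White to move; white king on h8.
In check: no.
King squares — g7: attacked by Kh6; h7: attacked by Kh6; g8: attacked by Bf7.
Legal moves for White: none.
Not in check and no legal moves → stalemate.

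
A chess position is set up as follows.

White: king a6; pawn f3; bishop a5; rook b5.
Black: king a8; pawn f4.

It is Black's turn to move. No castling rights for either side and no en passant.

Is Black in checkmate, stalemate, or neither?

stalemate

Black to move; black king on a8.
In check: no.
King squares — a7: attacked by Ka6; b7: attacked by Rb5; b8: attacked by Rb5.
Legal moves for Black: none.
Not in check and no legal moves → stalemate.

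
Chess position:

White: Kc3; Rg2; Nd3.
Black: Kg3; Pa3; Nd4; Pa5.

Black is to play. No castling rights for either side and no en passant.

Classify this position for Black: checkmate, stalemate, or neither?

neither

Black to move; black king on g3.
In check: yes, from the white rook on g2.
Legal moves for Black: Kh4, Kh3, Kf3, Kxg2.
Black is in check but has 4 legal moves → neither.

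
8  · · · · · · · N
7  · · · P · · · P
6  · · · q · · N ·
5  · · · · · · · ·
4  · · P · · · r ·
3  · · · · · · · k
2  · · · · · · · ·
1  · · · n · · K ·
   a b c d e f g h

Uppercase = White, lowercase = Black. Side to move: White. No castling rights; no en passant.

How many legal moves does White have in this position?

2

White to move; king on g1.
In check: yes, from the black rook on g4.
Legal moves: Kh1, Kf1.
Count: 2.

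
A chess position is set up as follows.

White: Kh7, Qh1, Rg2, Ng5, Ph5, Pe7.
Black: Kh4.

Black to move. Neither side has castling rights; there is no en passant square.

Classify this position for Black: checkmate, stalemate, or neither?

checkmate

Black to move; black king on h4.
In check: yes, from the white queen on h1.
King squares — g3: attacked by Rg2; h3: attacked by Qh1; g4: attacked by Rg2; g5: attacked by Rg2; h5: attacked by Qh1.
Legal moves for Black: none.
In check with no legal moves → checkmate.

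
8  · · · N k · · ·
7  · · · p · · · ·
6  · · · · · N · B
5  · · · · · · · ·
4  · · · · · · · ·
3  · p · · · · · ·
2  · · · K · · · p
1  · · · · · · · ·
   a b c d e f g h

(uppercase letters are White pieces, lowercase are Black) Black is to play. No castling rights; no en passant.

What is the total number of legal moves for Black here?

Black to move; king on e8.
In check: yes, from the white knight on f6.
Legal moves: Kxd8, Ke7.
Count: 2.

2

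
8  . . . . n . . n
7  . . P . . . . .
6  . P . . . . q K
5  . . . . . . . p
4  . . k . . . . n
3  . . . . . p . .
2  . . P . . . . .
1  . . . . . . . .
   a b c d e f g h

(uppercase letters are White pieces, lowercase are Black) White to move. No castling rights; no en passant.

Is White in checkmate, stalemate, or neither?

White to move; white king on h6.
In check: yes, from the black queen on g6.
King squares — g5: attacked by Qg6; h5: attacked by Qg6; g6: attacked by Nh4; g7: attacked by Qg6; h7: attacked by Qg6.
Legal moves for White: none.
In check with no legal moves → checkmate.

checkmate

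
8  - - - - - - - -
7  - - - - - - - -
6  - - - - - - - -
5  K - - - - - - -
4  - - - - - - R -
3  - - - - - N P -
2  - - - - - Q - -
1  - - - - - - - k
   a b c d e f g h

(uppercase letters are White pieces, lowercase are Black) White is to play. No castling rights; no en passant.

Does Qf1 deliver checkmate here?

yes

After Qf1: black king on h1; in check: yes, from the white queen on f1.
King squares — g1: attacked by Qf1; g2: attacked by Qf1; h2: attacked by Nf3.
Black has no legal moves → checkmate.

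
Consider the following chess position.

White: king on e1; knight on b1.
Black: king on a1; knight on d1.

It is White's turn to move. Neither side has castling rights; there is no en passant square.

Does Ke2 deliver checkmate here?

After Ke2: black king on a1; in check: no.
Black is not in check, so this cannot be checkmate.

no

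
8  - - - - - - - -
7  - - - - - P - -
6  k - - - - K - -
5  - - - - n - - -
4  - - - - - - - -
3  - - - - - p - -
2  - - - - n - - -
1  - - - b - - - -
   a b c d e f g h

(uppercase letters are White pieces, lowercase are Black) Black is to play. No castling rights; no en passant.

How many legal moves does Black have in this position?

22

Black to move; king on a6.
In check: no.
Legal moves: Kb7, Ka7, Kb6, Kb5, Ka5, Nxf7, Nd7+, Ng6, Nc6, Ng4+, Nc4, Nd3, Nf4, Nd4, Ng3, Nc3, Ng1, Nc1, Ba4, Bb3, Bc2, f2.
Count: 22.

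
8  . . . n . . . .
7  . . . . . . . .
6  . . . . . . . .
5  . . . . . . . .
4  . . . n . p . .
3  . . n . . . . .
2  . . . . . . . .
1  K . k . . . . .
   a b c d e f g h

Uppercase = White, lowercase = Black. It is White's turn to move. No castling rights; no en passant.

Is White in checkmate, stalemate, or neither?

White to move; white king on a1.
In check: no.
King squares — b1: attacked by Kc1; a2: attacked by Nc3; b2: attacked by Kc1.
Legal moves for White: none.
Not in check and no legal moves → stalemate.

stalemate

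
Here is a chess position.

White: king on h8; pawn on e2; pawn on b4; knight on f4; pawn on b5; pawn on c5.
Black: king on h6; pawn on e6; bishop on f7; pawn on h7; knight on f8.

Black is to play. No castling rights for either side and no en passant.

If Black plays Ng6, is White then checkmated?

After Ng6: white king on h8; in check: yes, from the black knight on g6.
White has 1 legal reply: Nxg6.
In check but a legal move exists → not checkmate.

no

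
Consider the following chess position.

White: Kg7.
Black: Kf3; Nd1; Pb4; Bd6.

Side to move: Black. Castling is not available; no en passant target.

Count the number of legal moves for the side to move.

22

Black to move; king on f3.
In check: no.
Legal moves: Bf8+, Bb8, Be7, Bc7, Be5+, Bc5, Bf4, Bg3, Bh2, Kg4, Kf4, Ke4, Kg3, Ke3, Kg2, Kf2, Ke2, Ne3, Nc3, Nf2, Nb2, b3.
Count: 22.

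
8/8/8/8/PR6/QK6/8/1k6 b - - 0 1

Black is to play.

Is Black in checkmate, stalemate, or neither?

stalemate

Black to move; black king on b1.
In check: no.
King squares — a1: attacked by Qa3; c1: attacked by Qa3; a2: attacked by Qa3; b2: attacked by Qa3; c2: attacked by Kb3.
Legal moves for Black: none.
Not in check and no legal moves → stalemate.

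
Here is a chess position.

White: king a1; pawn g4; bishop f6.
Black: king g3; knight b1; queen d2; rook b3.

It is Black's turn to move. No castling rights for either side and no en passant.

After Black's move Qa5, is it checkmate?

After Qa5: white king on a1; in check: yes, from the black queen on a5.
King squares — b1: attacked by Rb3; a2: attacked by Qa5; b2: attacked by Rb3.
White has no legal moves → checkmate.

yes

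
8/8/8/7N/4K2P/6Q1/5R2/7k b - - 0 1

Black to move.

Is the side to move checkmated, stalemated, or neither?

Black to move; black king on h1.
In check: no.
King squares — g1: attacked by Qg3; g2: attacked by Rf2; h2: attacked by Rf2.
Legal moves for Black: none.
Not in check and no legal moves → stalemate.

stalemate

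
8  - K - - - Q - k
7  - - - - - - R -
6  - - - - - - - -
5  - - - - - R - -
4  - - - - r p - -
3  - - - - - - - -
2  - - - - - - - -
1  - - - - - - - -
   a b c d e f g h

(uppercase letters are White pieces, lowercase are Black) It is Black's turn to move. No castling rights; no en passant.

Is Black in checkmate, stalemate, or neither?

Black to move; black king on h8.
In check: yes, from the white queen on f8.
King squares — g7: attacked by Qf8; h7: attacked by Rg7; g8: attacked by Rg7.
Legal moves for Black: none.
In check with no legal moves → checkmate.

checkmate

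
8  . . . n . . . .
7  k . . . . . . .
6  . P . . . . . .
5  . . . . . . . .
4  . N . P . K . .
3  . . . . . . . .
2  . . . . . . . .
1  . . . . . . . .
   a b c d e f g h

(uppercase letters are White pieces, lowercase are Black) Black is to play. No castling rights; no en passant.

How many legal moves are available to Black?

4

Black to move; king on a7.
In check: yes, from the white pawn on b6.
Legal moves: Kb8, Ka8, Kb7, Kxb6.
Count: 4.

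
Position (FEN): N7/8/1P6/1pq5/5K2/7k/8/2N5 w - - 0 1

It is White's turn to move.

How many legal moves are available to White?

8

White to move; king on f4.
In check: no.
Legal moves: Nc7, Ke4, Kf3, Nd3, Nb3, Ne2, Na2, b7.
Count: 8.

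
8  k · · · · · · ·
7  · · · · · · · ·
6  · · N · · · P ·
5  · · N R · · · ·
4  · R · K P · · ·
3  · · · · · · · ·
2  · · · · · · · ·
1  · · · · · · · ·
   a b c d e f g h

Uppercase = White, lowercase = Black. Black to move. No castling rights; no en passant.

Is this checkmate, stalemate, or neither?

Black to move; black king on a8.
In check: no.
King squares — a7: attacked by Nc6; b7: attacked by Rb4; b8: attacked by Rb4.
Legal moves for Black: none.
Not in check and no legal moves → stalemate.

stalemate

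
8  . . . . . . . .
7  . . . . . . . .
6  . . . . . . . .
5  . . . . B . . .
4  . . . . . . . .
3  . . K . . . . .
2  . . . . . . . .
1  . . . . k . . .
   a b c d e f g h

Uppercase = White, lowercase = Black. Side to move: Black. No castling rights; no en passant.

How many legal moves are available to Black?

Black to move; king on e1.
In check: no.
Legal moves: Kf2, Ke2, Kf1, Kd1.
Count: 4.

4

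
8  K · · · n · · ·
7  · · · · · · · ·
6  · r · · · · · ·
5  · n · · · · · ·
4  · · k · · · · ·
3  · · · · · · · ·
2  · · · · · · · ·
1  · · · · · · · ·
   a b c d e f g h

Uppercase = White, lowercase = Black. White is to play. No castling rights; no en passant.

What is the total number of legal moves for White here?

0

White to move; king on a8.
In check: no.
Legal moves: none.
Count: 0.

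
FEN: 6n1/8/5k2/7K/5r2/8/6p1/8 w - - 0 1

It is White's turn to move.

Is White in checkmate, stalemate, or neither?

White to move; white king on h5.
In check: no.
King squares — g4: attacked by Rf4; h4: attacked by Rf4; g5: attacked by Kf6; g6: attacked by Kf6; h6: attacked by Ng8.
Legal moves for White: none.
Not in check and no legal moves → stalemate.

stalemate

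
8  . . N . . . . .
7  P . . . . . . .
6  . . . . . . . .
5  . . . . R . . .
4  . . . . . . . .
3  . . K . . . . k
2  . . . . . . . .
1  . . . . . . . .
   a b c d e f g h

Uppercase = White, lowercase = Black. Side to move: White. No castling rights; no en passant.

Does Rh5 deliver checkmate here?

After Rh5: black king on h3; in check: yes, from the white rook on h5.
Black has 3 legal replies: Kg4, Kg3, Kg2.
In check but a legal move exists → not checkmate.

no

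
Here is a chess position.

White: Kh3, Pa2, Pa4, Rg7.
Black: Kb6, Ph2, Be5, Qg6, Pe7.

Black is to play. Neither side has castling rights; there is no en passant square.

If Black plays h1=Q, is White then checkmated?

yes

After h1=Q: white king on h3; in check: yes, from the black queen on h1.
King squares — g2: attacked by Qh1; h2: attacked by Qh1; g3: attacked by Be5; g4: attacked by Qg6; h4: attacked by Qh1.
White has no legal moves → checkmate.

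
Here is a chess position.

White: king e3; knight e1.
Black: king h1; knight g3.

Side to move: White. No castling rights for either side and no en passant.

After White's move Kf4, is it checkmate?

After Kf4: black king on h1; in check: no.
Black is not in check, so this cannot be checkmate.

no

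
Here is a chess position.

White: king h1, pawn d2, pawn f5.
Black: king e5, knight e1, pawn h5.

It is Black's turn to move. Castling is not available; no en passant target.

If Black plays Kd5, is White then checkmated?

After Kd5: white king on h1; in check: no.
White is not in check, so this cannot be checkmate.

no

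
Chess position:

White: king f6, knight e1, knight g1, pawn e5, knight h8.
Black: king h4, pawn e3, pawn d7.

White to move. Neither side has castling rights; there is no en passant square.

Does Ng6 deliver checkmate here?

After Ng6: black king on h4; in check: yes, from the white knight on g6.
Black has 3 legal replies: Kh5, Kg4, Kg3.
In check but a legal move exists → not checkmate.

no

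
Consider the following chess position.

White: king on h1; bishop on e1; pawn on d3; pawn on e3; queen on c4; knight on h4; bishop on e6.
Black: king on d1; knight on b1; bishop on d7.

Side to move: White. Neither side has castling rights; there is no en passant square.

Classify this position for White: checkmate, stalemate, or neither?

neither

White to move; white king on h1.
In check: no.
Legal moves for White include: Bg8, Bf7, Bxd7, Bf5, Bd5, Bg4+, Bh3, Ng6, Nf5, Nf3, Ng2, Qc8, Qc7, Qc6, Qa6, Qd5, Qc5, Qb5, ... (list truncated; more exist).
White has legal moves and is not in check → neither.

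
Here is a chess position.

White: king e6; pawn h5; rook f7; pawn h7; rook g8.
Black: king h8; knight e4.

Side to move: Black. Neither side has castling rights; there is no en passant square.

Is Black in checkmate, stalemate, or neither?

checkmate

Black to move; black king on h8.
In check: yes, from the white rook on g8.
King squares — g7: attacked by Rf7; h7: attacked by Rf7; g8: attacked by Ph7.
Legal moves for Black: none.
In check with no legal moves → checkmate.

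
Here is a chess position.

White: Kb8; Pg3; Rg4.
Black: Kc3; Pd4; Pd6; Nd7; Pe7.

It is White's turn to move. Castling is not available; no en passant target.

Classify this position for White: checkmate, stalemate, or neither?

neither

White to move; white king on b8.
In check: yes, from the black knight on d7.
Legal moves for White: Kc8, Ka8, Kc7, Kb7, Ka7.
White is in check but has 5 legal moves → neither.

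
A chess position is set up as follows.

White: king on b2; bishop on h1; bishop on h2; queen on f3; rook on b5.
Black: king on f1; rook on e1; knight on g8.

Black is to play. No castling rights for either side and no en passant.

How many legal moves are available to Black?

Black to move; king on f1.
In check: yes, from the white queen on f3.
Legal moves: none.
Count: 0.

0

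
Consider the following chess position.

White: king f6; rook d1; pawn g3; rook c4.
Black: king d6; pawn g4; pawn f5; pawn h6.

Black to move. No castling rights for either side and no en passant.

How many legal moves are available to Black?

Black to move; king on d6.
In check: yes, from the white rook on d1.
Legal moves: none.
Count: 0.

0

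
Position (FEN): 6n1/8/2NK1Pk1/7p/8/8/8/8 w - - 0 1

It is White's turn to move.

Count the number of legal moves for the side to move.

15

White to move; king on d6.
In check: no.
Legal moves: Kd7, Kc7, Ke6, Ke5, Kd5, Kc5, Nd8, Nb8, Ne7+, Na7, Ne5+, Na5, Nd4, Nb4, f7.
Count: 15.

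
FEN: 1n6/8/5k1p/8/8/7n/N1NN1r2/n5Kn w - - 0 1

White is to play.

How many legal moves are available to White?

White to move; king on g1.
In check: yes, from the black knight on h3.
Legal moves: Kxh1.
Count: 1.

1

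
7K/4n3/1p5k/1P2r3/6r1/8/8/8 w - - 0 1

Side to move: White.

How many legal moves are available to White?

0

White to move; king on h8.
In check: no.
Legal moves: none.
Count: 0.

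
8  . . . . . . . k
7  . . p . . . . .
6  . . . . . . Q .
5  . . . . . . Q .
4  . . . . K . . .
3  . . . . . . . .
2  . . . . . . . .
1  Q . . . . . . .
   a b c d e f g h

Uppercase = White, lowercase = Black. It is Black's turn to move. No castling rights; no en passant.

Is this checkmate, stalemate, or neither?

Black to move; black king on h8.
In check: yes, from the white queen on a1.
King squares — g7: attacked by Qa1; h7: attacked by Qg6; g8: attacked by Qg6.
Legal moves for Black: none.
In check with no legal moves → checkmate.

checkmate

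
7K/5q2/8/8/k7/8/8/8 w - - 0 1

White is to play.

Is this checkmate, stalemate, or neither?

stalemate

White to move; white king on h8.
In check: no.
King squares — g7: attacked by Qf7; h7: attacked by Qf7; g8: attacked by Qf7.
Legal moves for White: none.
Not in check and no legal moves → stalemate.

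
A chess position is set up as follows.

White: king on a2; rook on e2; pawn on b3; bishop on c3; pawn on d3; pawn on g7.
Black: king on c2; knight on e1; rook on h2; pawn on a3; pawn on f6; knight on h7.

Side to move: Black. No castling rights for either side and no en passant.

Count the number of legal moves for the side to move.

5

Black to move; king on c2.
In check: yes, from the white rook on e2.
Legal moves: Kxd3, Kxc3, Kd1, Kc1, Rxe2.
Count: 5.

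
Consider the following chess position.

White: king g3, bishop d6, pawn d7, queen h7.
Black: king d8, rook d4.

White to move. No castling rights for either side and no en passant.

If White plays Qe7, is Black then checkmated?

After Qe7: black king on d8; in check: yes, from the white queen on e7.
King squares — c7: attacked by Bd6; d7: attacked by Qe7; e7: attacked by Bd6; c8: attacked by Pd7; e8: attacked by Pd7.
Black has no legal moves → checkmate.

yes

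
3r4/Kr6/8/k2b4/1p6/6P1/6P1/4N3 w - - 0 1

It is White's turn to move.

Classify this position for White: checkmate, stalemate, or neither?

White to move; white king on a7.
In check: yes, from the black rook on b7.
King squares — a6: attacked by Ka5; b6: attacked by Ka5; b7: attacked by Bd5; a8: attacked by Rd8; b8: attacked by Rb7.
Legal moves for White: none.
In check with no legal moves → checkmate.

checkmate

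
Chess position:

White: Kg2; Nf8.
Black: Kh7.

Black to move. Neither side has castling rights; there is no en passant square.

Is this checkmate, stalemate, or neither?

neither

Black to move; black king on h7.
In check: yes, from the white knight on f8.
King squares — g6: attacked by Nf8; h6: available; g7: available; g8: available; h8: available.
Legal moves for Black: Kh8, Kg8, Kg7, Kh6.
Black is in check but has 4 legal moves → neither.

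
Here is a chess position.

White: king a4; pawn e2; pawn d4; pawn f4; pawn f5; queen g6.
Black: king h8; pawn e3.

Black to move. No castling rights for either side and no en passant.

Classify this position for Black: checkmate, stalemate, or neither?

Black to move; black king on h8.
In check: no.
King squares — g7: attacked by Qg6; h7: attacked by Qg6; g8: attacked by Qg6.
Legal moves for Black: none.
Not in check and no legal moves → stalemate.

stalemate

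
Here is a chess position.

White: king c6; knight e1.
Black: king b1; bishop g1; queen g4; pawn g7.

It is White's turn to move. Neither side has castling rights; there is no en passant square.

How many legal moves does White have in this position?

White to move; king on c6.
In check: no.
Legal moves: Kc7, Kb7, Kd6, Kd5, Kb5, Nf3, Nd3, Ng2, Nc2.
Count: 9.

9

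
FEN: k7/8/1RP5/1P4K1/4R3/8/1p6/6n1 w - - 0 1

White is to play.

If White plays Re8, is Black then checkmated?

no

After Re8: black king on a8; in check: yes, from the white rook on e8.
Black has 1 legal reply: Ka7.
In check but a legal move exists → not checkmate.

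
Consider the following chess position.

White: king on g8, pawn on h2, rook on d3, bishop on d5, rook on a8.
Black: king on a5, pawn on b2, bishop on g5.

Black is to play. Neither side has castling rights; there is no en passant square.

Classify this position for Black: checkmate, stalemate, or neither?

Black to move; black king on a5.
In check: yes, from the white rook on a8.
King squares — a4: attacked by Ra8; b4: available; b5: available; a6: attacked by Ra8; b6: available.
Legal moves for Black: Kb6, Kb5, Kb4.
Black is in check but has 3 legal moves → neither.

neither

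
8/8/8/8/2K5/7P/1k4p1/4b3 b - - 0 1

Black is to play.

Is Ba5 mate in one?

no

After Ba5: white king on c4; in check: no.
White is not in check, so this cannot be checkmate.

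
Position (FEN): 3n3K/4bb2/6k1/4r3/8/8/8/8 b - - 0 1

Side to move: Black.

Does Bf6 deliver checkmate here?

yes

After Bf6: white king on h8; in check: yes, from the black bishop on f6.
King squares — g7: attacked by Bf6; h7: attacked by Kg6; g8: attacked by Bf7.
White has no legal moves → checkmate.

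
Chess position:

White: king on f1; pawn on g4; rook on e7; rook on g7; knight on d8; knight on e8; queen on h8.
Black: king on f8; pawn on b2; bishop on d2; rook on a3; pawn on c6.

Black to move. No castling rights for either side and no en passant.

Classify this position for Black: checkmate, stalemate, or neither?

Black to move; black king on f8.
In check: yes, from the white queen on h8.
King squares — e7: attacked by Rg7; f7: attacked by Re7; g7: attacked by Re7; e8: attacked by Re7; g8: attacked by Rg7.
Legal moves for Black: none.
In check with no legal moves → checkmate.

checkmate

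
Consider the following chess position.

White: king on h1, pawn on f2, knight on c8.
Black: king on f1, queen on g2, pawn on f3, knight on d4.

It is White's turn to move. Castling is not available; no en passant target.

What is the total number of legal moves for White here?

White to move; king on h1.
In check: yes, from the black queen on g2.
Legal moves: none.
Count: 0.

0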